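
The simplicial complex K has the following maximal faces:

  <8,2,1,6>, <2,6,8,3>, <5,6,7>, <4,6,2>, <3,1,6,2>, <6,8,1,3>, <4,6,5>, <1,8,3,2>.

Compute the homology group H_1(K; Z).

H_1 ≅ 0.

We work with the vertex ordering 1 < 2 < 3 < 4 < 5 < 6 < 7 < 8. The simplices of K, each written with vertices in increasing order, are:

  0-simplices (8): [1], [2], [3], [4], [5], [6], [7], [8]
  1-simplices (16): [1,2], [1,3], [1,6], [1,8], [2,3], [2,4], [2,6], [2,8], [3,6], [3,8], [4,5], [4,6], [5,6], [5,7], [6,7], [6,8]
  2-simplices (13): [1,2,3], [1,2,6], [1,2,8], [1,3,6], [1,3,8], [1,6,8], [2,3,6], [2,3,8], [2,4,6], [2,6,8], [3,6,8], [4,5,6], [5,6,7]
  3-simplices (5): [1,2,3,6], [1,2,3,8], [1,2,6,8], [1,3,6,8], [2,3,6,8]

giving chain groups C_0 ≅ Z^8, C_1 ≅ Z^16, C_2 ≅ Z^13, C_3 ≅ Z^5.

∂_1: C_1 → C_0 is given by ∂[p,q] = [q] − [p].
As a 8×16 matrix over Z this has rank 7, with invariant factors (1,1,1,1,1,1,1).

The boundary map ∂_2: C_2 → C_1 sends each 2-simplex [p,q,r] to [q,r] − [p,r] + [p,q]. For instance
  ∂[1,2,6] = [2,6] − [1,6] + [1,2],
  ∂[2,3,8] = [3,8] − [2,8] + [2,3].
This gives a 16×13 integer matrix of rank 9; reducing to Smith normal form yields diagonal entries (1,1,1,1,1,1,1,1,1).

Boundary ∂_3: C_3 → C_2 sends each 3-simplex σ to the alternating sum Σ_i (−1)^i (σ with its i-th vertex removed). For instance
  ∂[1,3,6,8] = [3,6,8] − [1,6,8] + [1,3,8] − [1,3,6],
  ∂[2,3,6,8] = [3,6,8] − [2,6,8] + [2,3,8] − [2,3,6].
The 13×5 boundary matrix has rank 4 and Smith normal form diag(1,1,1,1).

Now H_k = ker ∂_k / im ∂_{k+1}, so:

  H_1: rank ker ∂_1 − rank ∂_2 = (16 − 7) − 9 = 0, and the invariant factors of ∂_2 are all 1, so H_1 = 0.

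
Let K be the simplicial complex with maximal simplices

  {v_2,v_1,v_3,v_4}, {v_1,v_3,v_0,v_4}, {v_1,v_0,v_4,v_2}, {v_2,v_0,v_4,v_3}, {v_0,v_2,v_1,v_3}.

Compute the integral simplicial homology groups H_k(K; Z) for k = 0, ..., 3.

H_0 = Z,  H_1 = 0,  H_2 = 0,  H_3 = Z.

Order the vertices as v_0 < v_1 < v_2 < v_3 < v_4. Listing each simplex with vertices in this order, K has dimension 3 with simplices:

  0-simplices (5): [v_0], [v_1], [v_2], [v_3], [v_4]
  1-simplices (10): [v_0,v_1], [v_0,v_2], [v_0,v_3], [v_0,v_4], [v_1,v_2], [v_1,v_3], [v_1,v_4], [v_2,v_3], [v_2,v_4], [v_3,v_4]
  2-simplices (10): [v_0,v_1,v_2], [v_0,v_1,v_3], [v_0,v_1,v_4], [v_0,v_2,v_3], [v_0,v_2,v_4], [v_0,v_3,v_4], [v_1,v_2,v_3], [v_1,v_2,v_4], [v_1,v_3,v_4], [v_2,v_3,v_4]
  3-simplices (5): [v_0,v_1,v_2,v_3], [v_0,v_1,v_2,v_4], [v_0,v_1,v_3,v_4], [v_0,v_2,v_3,v_4], [v_1,v_2,v_3,v_4]

Hence C_0 ≅ Z^5, C_1 ≅ Z^10, C_2 ≅ Z^10, C_3 ≅ Z^5.

Boundary ∂_1: C_1 → C_0 maps an edge to its endpoints' difference, ∂[p,q] = q − p.
The 5×10 boundary matrix has rank 4 and Smith normal form diag(1,1,1,1).

∂_2: C_2 → C_1 sends each 2-simplex [p,q,r] to [q,r] − [p,r] + [p,q]. For instance
  ∂[v_0,v_1,v_2] = [v_1,v_2] − [v_0,v_2] + [v_0,v_1],
  ∂[v_0,v_3,v_4] = [v_3,v_4] − [v_0,v_4] + [v_0,v_3].
The resulting 10×10 matrix has rank 6, and its Smith normal form has invariant factors (1,1,1,1,1,1).

The boundary map ∂_3: C_3 → C_2 sends each 3-simplex σ to the alternating sum Σ_i (−1)^i (σ with its i-th vertex removed). For instance
  ∂[v_0,v_1,v_2,v_3] = [v_1,v_2,v_3] − [v_0,v_2,v_3] + [v_0,v_1,v_3] − [v_0,v_1,v_2],
  ∂[v_1,v_2,v_3,v_4] = [v_2,v_3,v_4] − [v_1,v_3,v_4] + [v_1,v_2,v_4] − [v_1,v_2,v_3].
The 10×5 boundary matrix has rank 4 and Smith normal form diag(1,1,1,1).

From H_k ≅ ker(∂_k) / im(∂_{k+1}) we obtain:

  H_0: rank C_0 − rank ∂_1 = 5 − 4 = 1, and the invariant factors of ∂_1 are all 1, so H_0 = Z.
  H_1: rank ker ∂_1 − rank ∂_2 = (10 − 4) − 6 = 0, and the invariant factors of ∂_2 are all 1, so H_1 = 0.
  H_2: rank ker ∂_2 − rank ∂_3 = (10 − 6) − 4 = 0, and the invariant factors of ∂_3 are all 1, so H_2 = 0.
  H_3: rank ker ∂_3 − rank ∂_4 = (5 − 4) − 0 = 1, and there is no ∂_4, so H_3 = Z.

(K is a triangulation of the 3-sphere S^3.)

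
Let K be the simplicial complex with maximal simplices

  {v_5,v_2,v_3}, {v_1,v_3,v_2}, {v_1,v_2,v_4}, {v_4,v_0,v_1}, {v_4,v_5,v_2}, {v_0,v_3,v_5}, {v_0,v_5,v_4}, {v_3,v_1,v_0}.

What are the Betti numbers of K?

b_0 = 1, b_1 = 0, b_2 = 1.

Order the vertices as v_0 < v_1 < v_2 < v_3 < v_4 < v_5. Listing each simplex with vertices in this order, K has dimension 2 with simplices:

  0-simplices (6): [v_0], [v_1], [v_2], [v_3], [v_4], [v_5]
  1-simplices (12): [v_0,v_1], [v_0,v_3], [v_0,v_4], [v_0,v_5], [v_1,v_2], [v_1,v_3], [v_1,v_4], [v_2,v_3], [v_2,v_4], [v_2,v_5], [v_3,v_5], [v_4,v_5]
  2-simplices (8): [v_0,v_1,v_3], [v_0,v_1,v_4], [v_0,v_3,v_5], [v_0,v_4,v_5], [v_1,v_2,v_3], [v_1,v_2,v_4], [v_2,v_3,v_5], [v_2,v_4,v_5]

Hence C_0 ≅ Z^6, C_1 ≅ Z^12, C_2 ≅ Z^8.

∂_1: C_1 → C_0 sends each edge [p,q] (with p < q) to q − p. For instance
  ∂[v_2,v_5] = [v_5] − [v_2].
This gives a 6×12 integer matrix of rank 5; reducing to Smith normal form yields diagonal entries (1,1,1,1,1).

The boundary map ∂_2: C_2 → C_1 maps a triangle to the signed sum of its edges. For instance
  ∂[v_0,v_3,v_5] = [v_3,v_5] − [v_0,v_5] + [v_0,v_3],
  ∂[v_2,v_4,v_5] = [v_4,v_5] − [v_2,v_5] + [v_2,v_4].
The resulting 12×8 matrix has rank 7, and its Smith normal form has invariant factors (1,1,1,1,1,1,1).

Computing H_k = (kernel of ∂_k) / (image of ∂_{k+1}):

  H_0: rank C_0 − rank ∂_1 = 6 − 5 = 1, and the invariant factors of ∂_1 are all 1, so H_0 = Z.
  H_1: rank ker ∂_1 − rank ∂_2 = (12 − 5) − 7 = 0, and the invariant factors of ∂_2 are all 1, so H_1 = 0.
  H_2: rank ker ∂_2 − rank ∂_3 = (8 − 7) − 0 = 1, and there is no ∂_3, so H_2 = Z.

Hence the Betti numbers are b_0 = 1, b_1 = 0, b_2 = 1.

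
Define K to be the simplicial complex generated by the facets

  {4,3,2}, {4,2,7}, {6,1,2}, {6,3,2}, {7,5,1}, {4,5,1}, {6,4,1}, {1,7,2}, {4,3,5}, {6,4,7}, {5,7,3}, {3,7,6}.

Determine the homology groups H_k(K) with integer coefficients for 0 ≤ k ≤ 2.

Fix the vertex order 1 < 2 < 3 < 4 < 5 < 6 < 7 and write every simplex with vertices in increasing order. Then dim K = 2 and the simplices of K are:

  0-simplices (7): [1], [2], [3], [4], [5], [6], [7]
  1-simplices (18): [1,2], [1,4], [1,5], [1,6], [1,7], [2,3], [2,4], [2,6], [2,7], [3,4], [3,5], [3,6], [3,7], [4,5], [4,6], [4,7], [5,7], [6,7]
  2-simplices (12): [1,2,6], [1,2,7], [1,4,5], [1,4,6], [1,5,7], [2,3,4], [2,3,6], [2,4,7], [3,4,5], [3,5,7], [3,6,7], [4,6,7]

so the chain groups are C_0 ≅ Z^7, C_1 ≅ Z^18, C_2 ≅ Z^12.

The boundary map ∂_1: C_1 → C_0 is given by ∂[p,q] = [q] − [p].
This gives a 7×18 integer matrix of rank 6; reducing to Smith normal form yields diagonal entries (1,1,1,1,1,1).

The boundary map ∂_2: C_2 → C_1 sends each 2-simplex [p,q,r] to [q,r] − [p,r] + [p,q]. For instance
  ∂[3,6,7] = [6,7] − [3,7] + [3,6],
  ∂[1,4,6] = [4,6] − [1,6] + [1,4].
As a 18×12 matrix over Z this has rank 12, with invariant factors (1,1,1,1,1,1,1,1,1,1,1,2).

Reading off H_k = ker ∂_k / im ∂_{k+1}:

  H_0: rank C_0 − rank ∂_1 = 7 − 6 = 1, and the invariant factors of ∂_1 are all 1, so H_0 = Z.
  H_1: rank ker ∂_1 − rank ∂_2 = (18 − 6) − 12 = 0, and ∂_2 has invariant factor 2 > 1, so H_1 = Z_2.
  H_2: rank ker ∂_2 − rank ∂_3 = (12 − 12) − 0 = 0, and there is no ∂_3, so H_2 = 0.

As a check, the Euler characteristic is 7 − 18 + 12 = 1, which agrees with 1 − 0 + 0 = 1.
(K is a triangulation of the real projective plane RP^2.)

H_0 = Z,  H_1 = Z_2,  H_2 = 0.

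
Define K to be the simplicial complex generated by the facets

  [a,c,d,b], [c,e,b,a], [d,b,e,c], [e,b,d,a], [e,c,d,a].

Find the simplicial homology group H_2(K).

H_2 = 0.

Fix the vertex order a < b < c < d < e and write every simplex with vertices in increasing order. Then dim K = 3 and the simplices of K are:

  0-simplices (5): a, b, c, d, e
  1-simplices (10): ab, ac, ad, ae, bc, bd, be, cd, ce, de
  2-simplices (10): abc, abd, abe, acd, ace, ade, bcd, bce, bde, cde
  3-simplices (5): abcd, abce, abde, acde, bcde

so the chain groups are C_0 ≅ Z^5, C_1 ≅ Z^10, C_2 ≅ Z^10, C_3 ≅ Z^5.

Boundary ∂_1: C_1 → C_0 sends each edge [p,q] (with p < q) to q − p.
The 5×10 boundary matrix has rank 4 and Smith normal form diag(1,1,1,1).

Boundary ∂_2: C_2 → C_1 sends each 2-simplex [p,q,r] to [q,r] − [p,r] + [p,q]. For instance
  ∂bde = de − be + bd,
  ∂ace = ce − ae + ac.
The resulting 10×10 matrix has rank 6, and its Smith normal form has invariant factors (1,1,1,1,1,1).

∂_3: C_3 → C_2 sends each 3-simplex σ to the alternating sum Σ_i (−1)^i (σ with its i-th vertex removed). For instance
  ∂abde = bde − ade + abe − abd,
  ∂abce = bce − ace + abe − abc.
As a 10×5 matrix over Z this has rank 4, with invariant factors (1,1,1,1).

Now H_k = ker ∂_k / im ∂_{k+1}, so:

  H_2: rank ker ∂_2 − rank ∂_3 = (10 − 6) − 4 = 0, and the invariant factors of ∂_3 are all 1, so H_2 ≅ 0.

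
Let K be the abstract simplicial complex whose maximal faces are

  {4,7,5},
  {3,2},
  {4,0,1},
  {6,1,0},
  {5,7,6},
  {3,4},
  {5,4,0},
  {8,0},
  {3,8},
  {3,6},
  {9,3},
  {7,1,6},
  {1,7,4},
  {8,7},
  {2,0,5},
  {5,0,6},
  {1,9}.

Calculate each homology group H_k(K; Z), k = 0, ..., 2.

K has 10 vertices, 22 edges, 9 triangles.
rank ∂_0 = 0, rank ∂_1 = 9 ⇒ b_0 = 10 − 0 − 9 = 1; all invariant factors of ∂_1 are 1 so no torsion. So H_0 ≅ Z.
rank ∂_1 = 9, rank ∂_2 = 8 ⇒ b_1 = 22 − 9 − 8 = 5; all invariant factors of ∂_2 are 1 so no torsion. So H_1 ≅ Z^5.
rank ∂_2 = 8, rank ∂_3 = 0 ⇒ b_2 = 9 − 8 − 0 = 1. So H_2 ≅ Z.

H_0 = Z,  H_1 = Z^5,  H_2 = Z.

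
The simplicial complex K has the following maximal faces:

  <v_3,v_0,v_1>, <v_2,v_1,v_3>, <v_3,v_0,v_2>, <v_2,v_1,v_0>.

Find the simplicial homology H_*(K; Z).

K has 4 vertices, 6 edges, 4 triangles.
rank ∂_0 = 0, rank ∂_1 = 3 ⇒ b_0 = 4 − 0 − 3 = 1; all invariant factors of ∂_1 are 1 so no torsion. So H_0 ≅ Z.
rank ∂_1 = 3, rank ∂_2 = 3 ⇒ b_1 = 6 − 3 − 3 = 0; all invariant factors of ∂_2 are 1 so no torsion. So H_1 ≅ 0.
rank ∂_2 = 3, rank ∂_3 = 0 ⇒ b_2 = 4 − 3 − 0 = 1. So H_2 ≅ Z.

H_0 = Z,  H_1 = 0,  H_2 = Z.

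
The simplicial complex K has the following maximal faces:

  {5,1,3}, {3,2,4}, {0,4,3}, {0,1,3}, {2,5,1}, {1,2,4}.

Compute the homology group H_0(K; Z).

K has 6 vertices, 12 edges, 6 triangles.
rank ∂_0 = 0, rank ∂_1 = 5 ⇒ b_0 = 6 − 0 − 5 = 1; all invariant factors of ∂_1 are 1 so no torsion. So H_0 = Z.

H_0 ≅ Z.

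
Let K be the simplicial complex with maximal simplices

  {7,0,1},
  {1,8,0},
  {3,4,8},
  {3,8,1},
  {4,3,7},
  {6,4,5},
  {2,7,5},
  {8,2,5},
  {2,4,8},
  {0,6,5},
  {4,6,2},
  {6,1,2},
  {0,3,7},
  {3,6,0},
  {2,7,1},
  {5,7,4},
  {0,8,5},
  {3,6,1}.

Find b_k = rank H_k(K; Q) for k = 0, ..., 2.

b_0 = 1, b_1 = 1, b_2 = 0.

K has 9 vertices, 27 edges, 18 triangles.
rank ∂_0 = 0, rank ∂_1 = 8 ⇒ b_0 = 9 − 0 − 8 = 1; all invariant factors of ∂_1 are 1 so no torsion. So H_0 ≅ Z.
rank ∂_1 = 8, rank ∂_2 = 18 ⇒ b_1 = 27 − 8 − 18 = 1; ∂_2 has invariant factor(s) [2] giving torsion. So H_1 ≅ Z ⊕ Z/2.
rank ∂_2 = 18, rank ∂_3 = 0 ⇒ b_2 = 18 − 18 − 0 = 0. So H_2 ≅ 0.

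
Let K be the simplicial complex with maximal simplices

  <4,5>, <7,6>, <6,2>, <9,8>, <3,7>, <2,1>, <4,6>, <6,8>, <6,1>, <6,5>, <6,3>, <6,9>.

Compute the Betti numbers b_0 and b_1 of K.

b_0 = 1, b_1 = 4.

Fix the vertex order 1 < 2 < 3 < 4 < 5 < 6 < 7 < 8 < 9 and write every simplex with vertices in increasing order. Then dim K = 1 and the simplices of K are:

  0-simplices (9): [1], [2], [3], [4], [5], [6], [7], [8], [9]
  1-simplices (12): [1,2], [1,6], [2,6], [3,6], [3,7], [4,5], [4,6], [5,6], [6,7], [6,8], [6,9], [8,9]

so the chain groups are C_0 ≅ Z^9, C_1 ≅ Z^12.

Boundary ∂_1: C_1 → C_0 is given by ∂[p,q] = [q] − [p]. For instance
  ∂[8,9] = [9] − [8].
The resulting 9×12 matrix has rank 8, and its Smith normal form has invariant factors (1,1,1,1,1,1,1,1).

Now H_k = ker ∂_k / im ∂_{k+1}, so:

  H_0: rank C_0 − rank ∂_1 = 9 − 8 = 1, and the invariant factors of ∂_1 are all 1, so H_0 ≅ Z.
  H_1: rank ker ∂_1 − rank ∂_2 = (12 − 8) − 0 = 4, and there is no ∂_2, so H_1 ≅ Z^4.

Hence the Betti numbers are b_0 = 1, b_1 = 4.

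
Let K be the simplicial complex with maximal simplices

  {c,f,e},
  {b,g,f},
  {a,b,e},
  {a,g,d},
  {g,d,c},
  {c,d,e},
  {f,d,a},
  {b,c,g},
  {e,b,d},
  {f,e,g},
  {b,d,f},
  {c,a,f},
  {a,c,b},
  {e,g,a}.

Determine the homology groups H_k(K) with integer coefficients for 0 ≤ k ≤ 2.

Take the total order a < b < c < d < e < f < g on the vertex set. Then K (dimension 2) consists of the simplices:

  0-simplices (7): a, b, c, d, e, f, g
  1-simplices (21): ab, ac, ad, ae, af, ag, bc, bd, be, bf, bg, cd, ce, cf, cg, de, df, dg, ef, eg, fg
  2-simplices (14): abc, abe, acf, adf, adg, aeg, bcg, bde, bdf, bfg, cde, cdg, cef, efg

Hence C_0 ≅ Z^7, C_1 ≅ Z^21, C_2 ≅ Z^14.

Boundary ∂_1: C_1 → C_0 is given by ∂[p,q] = [q] − [p]. For instance
  ∂ab = b − a.
The 7×21 boundary matrix has rank 6 and Smith normal form diag(1,1,1,1,1,1).

∂_2: C_2 → C_1 acts by ∂[p,q,r] = [q,r] − [p,r] + [p,q]. For instance
  ∂bde = de − be + bd,
  ∂adf = df − af + ad.
The 21×14 boundary matrix has rank 13 and Smith normal form diag(1,1,1,1,1,1,1,1,1,1,1,1,1).

Now H_k = ker ∂_k / im ∂_{k+1}, so:

  H_0: rank C_0 − rank ∂_1 = 7 − 6 = 1, and the invariant factors of ∂_1 are all 1, so H_0 ≅ Z.
  H_1: rank ker ∂_1 − rank ∂_2 = (21 − 6) − 13 = 2, and the invariant factors of ∂_2 are all 1, so H_1 ≅ Z^2.
  H_2: rank ker ∂_2 − rank ∂_3 = (14 − 13) − 0 = 1, and there is no ∂_3, so H_2 ≅ Z.

As a check, the Euler characteristic is 7 − 21 + 14 = 0, which agrees with 1 − 2 + 1 = 0.

H_0 = Z,  H_1 = Z^2,  H_2 = Z.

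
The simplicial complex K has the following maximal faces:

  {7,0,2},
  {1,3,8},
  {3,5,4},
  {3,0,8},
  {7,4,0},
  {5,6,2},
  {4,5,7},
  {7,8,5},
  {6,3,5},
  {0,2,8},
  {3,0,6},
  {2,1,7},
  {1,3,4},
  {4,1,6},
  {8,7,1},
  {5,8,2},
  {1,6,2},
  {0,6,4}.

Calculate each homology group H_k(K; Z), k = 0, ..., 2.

We work with the vertex ordering 0 < 1 < 2 < 3 < 4 < 5 < 6 < 7 < 8. The simplices of K, each written with vertices in increasing order, are:

  0-simplices (9): [0], [1], [2], [3], [4], [5], [6], [7], [8]
  1-simplices (27): (27 of them)
  2-simplices (18): [0,2,7], [0,2,8], [0,3,6], [0,3,8], [0,4,6], [0,4,7], [1,2,6], [1,2,7], [1,3,4], [1,3,8], [1,4,6], [1,7,8], [2,5,6], [2,5,8], [3,4,5], [3,5,6], [4,5,7], [5,7,8]

giving chain groups C_0 ≅ Z^9, C_1 ≅ Z^27, C_2 ≅ Z^18.

Boundary ∂_1: C_1 → C_0 is given by ∂[p,q] = [q] − [p]. For instance
  ∂[4,5] = [5] − [4].
The 9×27 boundary matrix has rank 8 and Smith normal form diag(1,1,1,1,1,1,1,1).

The boundary map ∂_2: C_2 → C_1 sends each 2-simplex [p,q,r] to [q,r] − [p,r] + [p,q]. For instance
  ∂[0,2,8] = [2,8] − [0,8] + [0,2],
  ∂[2,5,8] = [5,8] − [2,8] + [2,5].
The 27×18 boundary matrix has rank 18 and Smith normal form diag(1,1,1,1,1,1,1,1,1,1,1,1,1,1,1,1,1,2).

Now H_k = ker ∂_k / im ∂_{k+1}, so:

  H_0: rank C_0 − rank ∂_1 = 9 − 8 = 1, and the invariant factors of ∂_1 are all 1, so H_0 ≅ Z.
  H_1: rank ker ∂_1 − rank ∂_2 = (27 − 8) − 18 = 1, and ∂_2 has invariant factor 2 > 1, so H_1 ≅ Z ⊕ Z/2.
  H_2: rank ker ∂_2 − rank ∂_3 = (18 − 18) − 0 = 0, and there is no ∂_3, so H_2 ≅ 0.

As a check, the Euler characteristic is 9 − 27 + 18 = 0, which agrees with 1 − 1 + 0 = 0.

H_0 ≅ Z,  H_1 ≅ Z ⊕ Z/2,  H_2 = 0.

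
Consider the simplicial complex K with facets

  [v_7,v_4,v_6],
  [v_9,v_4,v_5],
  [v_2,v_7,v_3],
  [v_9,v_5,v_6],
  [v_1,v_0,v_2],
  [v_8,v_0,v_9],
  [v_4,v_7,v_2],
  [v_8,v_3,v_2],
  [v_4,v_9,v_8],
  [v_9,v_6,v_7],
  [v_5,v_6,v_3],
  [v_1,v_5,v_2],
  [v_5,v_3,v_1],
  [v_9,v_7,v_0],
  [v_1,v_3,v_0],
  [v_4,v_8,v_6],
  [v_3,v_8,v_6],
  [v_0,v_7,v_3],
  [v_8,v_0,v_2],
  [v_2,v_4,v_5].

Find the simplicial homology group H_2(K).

K has 10 vertices, 30 edges, 20 triangles.
rank ∂_2 = 20, rank ∂_3 = 0 ⇒ b_2 = 20 − 20 − 0 = 0. So H_2 = 0.

H_2 ≅ 0.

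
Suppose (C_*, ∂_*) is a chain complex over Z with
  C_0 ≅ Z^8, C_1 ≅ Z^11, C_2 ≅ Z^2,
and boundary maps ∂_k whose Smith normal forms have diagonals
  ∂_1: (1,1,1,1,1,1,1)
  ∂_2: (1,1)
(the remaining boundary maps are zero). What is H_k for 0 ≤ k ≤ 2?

H_0 = Z,  H_1 = Z^2,  H_2 = 0.

H_0: b_0 = 8 − 0 − 7 = 1; torsion from ∂_1 factors > 1: none. So H_0 = Z.
H_1: b_1 = 11 − 7 − 2 = 2; torsion from ∂_2 factors > 1: none. So H_1 = Z^2.
H_2: b_2 = 2 − 2 − 0 = 0; torsion from ∂_3 factors > 1: none. So H_2 = 0.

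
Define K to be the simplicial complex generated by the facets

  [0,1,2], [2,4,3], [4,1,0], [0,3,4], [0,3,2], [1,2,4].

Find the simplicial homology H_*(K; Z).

Fix the vertex order 0 < 1 < 2 < 3 < 4 and write every simplex with vertices in increasing order. Then dim K = 2 and the simplices of K are:

  0-simplices (5): [0], [1], [2], [3], [4]
  1-simplices (9): [0,1], [0,2], [0,3], [0,4], [1,2], [1,4], [2,3], [2,4], [3,4]
  2-simplices (6): [0,1,2], [0,1,4], [0,2,3], [0,3,4], [1,2,4], [2,3,4]

Hence C_0 ≅ Z^5, C_1 ≅ Z^9, C_2 ≅ Z^6.

The boundary map ∂_1: C_1 → C_0 maps an edge to its endpoints' difference, ∂[p,q] = q − p. For instance
  ∂[3,4] = [4] − [3].
This gives a 5×9 integer matrix of rank 4; reducing to Smith normal form yields diagonal entries (1,1,1,1).

The boundary map ∂_2: C_2 → C_1 acts by ∂[p,q,r] = [q,r] − [p,r] + [p,q]. For instance
  ∂[0,1,2] = [1,2] − [0,2] + [0,1],
  ∂[0,3,4] = [3,4] − [0,4] + [0,3].
The 9×6 boundary matrix has rank 5 and Smith normal form diag(1,1,1,1,1).

Now H_k = ker ∂_k / im ∂_{k+1}, so:

  H_0: rank C_0 − rank ∂_1 = 5 − 4 = 1, and the invariant factors of ∂_1 are all 1, so H_0 = Z.
  H_1: rank ker ∂_1 − rank ∂_2 = (9 − 4) − 5 = 0, and the invariant factors of ∂_2 are all 1, so H_1 = 0.
  H_2: rank ker ∂_2 − rank ∂_3 = (6 − 5) − 0 = 1, and there is no ∂_3, so H_2 = Z.

As a check, the Euler characteristic is 5 − 9 + 6 = 2, which agrees with 1 − 0 + 1 = 2.

H_0 ≅ Z,  H_1 = 0,  H_2 ≅ Z.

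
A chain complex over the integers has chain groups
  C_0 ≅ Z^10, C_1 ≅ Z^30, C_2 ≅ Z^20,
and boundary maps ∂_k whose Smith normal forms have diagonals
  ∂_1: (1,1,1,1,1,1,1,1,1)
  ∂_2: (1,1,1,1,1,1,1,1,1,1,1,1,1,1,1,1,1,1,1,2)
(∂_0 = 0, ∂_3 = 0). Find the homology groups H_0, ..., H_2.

H_0 = Z,  H_1 = Z ⊕ Z/2Z,  H_2 = 0.

H_0: b_0 = 10 − 0 − 9 = 1; torsion from ∂_1 factors > 1: none. So H_0 = Z.
H_1: b_1 = 30 − 9 − 20 = 1; torsion from ∂_2 factors > 1: [2]. So H_1 = Z ⊕ Z/2Z.
H_2: b_2 = 20 − 20 − 0 = 0; torsion from ∂_3 factors > 1: none. So H_2 = 0.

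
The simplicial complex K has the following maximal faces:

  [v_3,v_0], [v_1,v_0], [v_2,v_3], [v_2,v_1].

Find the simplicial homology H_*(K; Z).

H_0 = Z,  H_1 = Z.

Order the vertices as v_0 < v_1 < v_2 < v_3. Listing each simplex with vertices in this order, K has dimension 1 with simplices:

  0-simplices (4): [v_0], [v_1], [v_2], [v_3]
  1-simplices (4): [v_0,v_1], [v_0,v_3], [v_1,v_2], [v_2,v_3]

giving chain groups C_0 ≅ Z^4, C_1 ≅ Z^4.

Boundary ∂_1: C_1 → C_0 sends each edge [p,q] (with p < q) to q − p.
The 4×4 boundary matrix has rank 3 and Smith normal form diag(1,1,1).

Reading off H_k = ker ∂_k / im ∂_{k+1}:

  H_0: rank C_0 − rank ∂_1 = 4 − 3 = 1, and the invariant factors of ∂_1 are all 1, so H_0 = Z.
  H_1: rank ker ∂_1 − rank ∂_2 = (4 − 3) − 0 = 1, and there is no ∂_2, so H_1 = Z.

As a check, the Euler characteristic is 4 − 4 = 0, which agrees with 1 − 1 = 0.
(K is a triangulation of the circle S^1.)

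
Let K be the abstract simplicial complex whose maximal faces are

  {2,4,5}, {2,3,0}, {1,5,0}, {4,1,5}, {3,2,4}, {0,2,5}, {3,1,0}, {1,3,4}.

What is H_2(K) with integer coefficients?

H_2 ≅ Z.

Fix the vertex order 0 < 1 < 2 < 3 < 4 < 5 and write every simplex with vertices in increasing order. Then dim K = 2 and the simplices of K are:

  0-simplices (6): [0], [1], [2], [3], [4], [5]
  1-simplices (12): [0,1], [0,2], [0,3], [0,5], [1,3], [1,4], [1,5], [2,3], [2,4], [2,5], [3,4], [4,5]
  2-simplices (8): [0,1,3], [0,1,5], [0,2,3], [0,2,5], [1,3,4], [1,4,5], [2,3,4], [2,4,5]

giving chain groups C_0 ≅ Z^6, C_1 ≅ Z^12, C_2 ≅ Z^8.

The boundary map ∂_1: C_1 → C_0 is given by ∂[p,q] = [q] − [p].
This gives a 6×12 integer matrix of rank 5; reducing to Smith normal form yields diagonal entries (1,1,1,1,1).

∂_2: C_2 → C_1 maps a triangle to the signed sum of its edges. For instance
  ∂[0,2,3] = [2,3] − [0,3] + [0,2],
  ∂[0,1,5] = [1,5] − [0,5] + [0,1].
The 12×8 boundary matrix has rank 7 and Smith normal form diag(1,1,1,1,1,1,1).

Now H_k = ker ∂_k / im ∂_{k+1}, so:

  H_2: rank ker ∂_2 − rank ∂_3 = (8 − 7) − 0 = 1, and there is no ∂_3, so H_2 = Z.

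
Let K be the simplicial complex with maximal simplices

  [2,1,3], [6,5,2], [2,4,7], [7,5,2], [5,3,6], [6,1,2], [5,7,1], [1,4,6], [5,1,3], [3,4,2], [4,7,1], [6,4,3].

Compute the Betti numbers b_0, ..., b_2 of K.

We work with the vertex ordering 1 < 2 < 3 < 4 < 5 < 6 < 7. The simplices of K, each written with vertices in increasing order, are:

  0-simplices (7): [1], [2], [3], [4], [5], [6], [7]
  1-simplices (18): [1,2], [1,3], [1,4], [1,5], [1,6], [1,7], [2,3], [2,4], [2,5], [2,6], [2,7], [3,4], [3,5], [3,6], [4,6], [4,7], [5,6], [5,7]
  2-simplices (12): [1,2,3], [1,2,6], [1,3,5], [1,4,6], [1,4,7], [1,5,7], [2,3,4], [2,4,7], [2,5,6], [2,5,7], [3,4,6], [3,5,6]

Hence C_0 ≅ Z^7, C_1 ≅ Z^18, C_2 ≅ Z^12.

The boundary map ∂_1: C_1 → C_0 maps an edge to its endpoints' difference, ∂[p,q] = q − p.
As a 7×18 matrix over Z this has rank 6, with invariant factors (1,1,1,1,1,1).

∂_2: C_2 → C_1 sends each 2-simplex [p,q,r] to [q,r] − [p,r] + [p,q]. For instance
  ∂[1,2,3] = [2,3] − [1,3] + [1,2],
  ∂[2,3,4] = [3,4] − [2,4] + [2,3].
This gives a 18×12 integer matrix of rank 12; reducing to Smith normal form yields diagonal entries (1,1,1,1,1,1,1,1,1,1,1,2).

From H_k ≅ ker(∂_k) / im(∂_{k+1}) we obtain:

  H_0: rank C_0 − rank ∂_1 = 7 − 6 = 1, and the invariant factors of ∂_1 are all 1, so H_0 ≅ Z.
  H_1: rank ker ∂_1 − rank ∂_2 = (18 − 6) − 12 = 0, and ∂_2 has invariant factor 2 > 1, so H_1 ≅ Z/2.
  H_2: rank ker ∂_2 − rank ∂_3 = (12 − 12) − 0 = 0, and there is no ∂_3, so H_2 ≅ 0.

Hence the Betti numbers are b_0 = 1, b_1 = 0, b_2 = 0.

b_0 = 1, b_1 = 0, b_2 = 0.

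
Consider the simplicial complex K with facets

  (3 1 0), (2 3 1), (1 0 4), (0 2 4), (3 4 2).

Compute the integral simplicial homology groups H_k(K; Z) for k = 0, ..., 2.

Order the vertices as 0 < 1 < 2 < 3 < 4. Listing each simplex with vertices in this order, K has dimension 2 with simplices:

  0-simplices (5): [0], [1], [2], [3], [4]
  1-simplices (10): [0,1], [0,2], [0,3], [0,4], [1,2], [1,3], [1,4], [2,3], [2,4], [3,4]
  2-simplices (5): [0,1,3], [0,1,4], [0,2,4], [1,2,3], [2,3,4]

so the chain groups are C_0 ≅ Z^5, C_1 ≅ Z^10, C_2 ≅ Z^5.

∂_1: C_1 → C_0 maps an edge to its endpoints' difference, ∂[p,q] = q − p.
The 5×10 boundary matrix has rank 4 and Smith normal form diag(1,1,1,1).

∂_2: C_2 → C_1 acts by ∂[p,q,r] = [q,r] − [p,r] + [p,q]. For instance
  ∂[0,1,3] = [1,3] − [0,3] + [0,1],
  ∂[0,1,4] = [1,4] − [0,4] + [0,1].
The resulting 10×5 matrix has rank 5, and its Smith normal form has invariant factors (1,1,1,1,1).

From H_k ≅ ker(∂_k) / im(∂_{k+1}) we obtain:

  H_0: rank C_0 − rank ∂_1 = 5 − 4 = 1, and the invariant factors of ∂_1 are all 1, so H_0 = Z.
  H_1: rank ker ∂_1 − rank ∂_2 = (10 − 4) − 5 = 1, and the invariant factors of ∂_2 are all 1, so H_1 = Z.
  H_2: rank ker ∂_2 − rank ∂_3 = (5 − 5) − 0 = 0, and there is no ∂_3, so H_2 = 0.

As a check, the Euler characteristic is 5 − 10 + 5 = 0, which agrees with 1 − 1 + 0 = 0.
(K is a triangulation of the Möbius band.)

H_0 ≅ Z,  H_1 ≅ Z,  H_2 = 0.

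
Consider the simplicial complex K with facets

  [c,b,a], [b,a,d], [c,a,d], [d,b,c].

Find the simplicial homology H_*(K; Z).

H_0 = Z,  H_1 = 0,  H_2 = Z.

Order the vertices as a < b < c < d. Listing each simplex with vertices in this order, K has dimension 2 with simplices:

  0-simplices (4): a, b, c, d
  1-simplices (6): ab, ac, ad, bc, bd, cd
  2-simplices (4): abc, abd, acd, bcd

so the chain groups are C_0 ≅ Z^4, C_1 ≅ Z^6, C_2 ≅ Z^4.

Boundary ∂_1: C_1 → C_0 maps an edge to its endpoints' difference, ∂[p,q] = q − p.
The 4×6 boundary matrix has rank 3 and Smith normal form diag(1,1,1).

∂_2: C_2 → C_1 acts by ∂[p,q,r] = [q,r] − [p,r] + [p,q]. For instance
  ∂abd = bd − ad + ab,
  ∂bcd = cd − bd + bc.
As a 6×4 matrix over Z this has rank 3, with invariant factors (1,1,1).

Computing H_k = (kernel of ∂_k) / (image of ∂_{k+1}):

  H_0: rank C_0 − rank ∂_1 = 4 − 3 = 1, and the invariant factors of ∂_1 are all 1, so H_0 ≅ Z.
  H_1: rank ker ∂_1 − rank ∂_2 = (6 − 3) − 3 = 0, and the invariant factors of ∂_2 are all 1, so H_1 ≅ 0.
  H_2: rank ker ∂_2 − rank ∂_3 = (4 − 3) − 0 = 1, and there is no ∂_3, so H_2 ≅ Z.

As a check, the Euler characteristic is 4 − 6 + 4 = 2, which agrees with 1 − 0 + 1 = 2.
(K is a triangulation of the 2-sphere S^2.)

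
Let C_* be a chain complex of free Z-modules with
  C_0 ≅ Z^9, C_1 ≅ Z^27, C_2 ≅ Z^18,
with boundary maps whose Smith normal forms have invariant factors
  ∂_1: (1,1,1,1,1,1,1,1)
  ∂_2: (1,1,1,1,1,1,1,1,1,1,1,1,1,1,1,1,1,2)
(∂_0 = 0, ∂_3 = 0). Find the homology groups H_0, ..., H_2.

H_0: b_0 = 9 − 0 − 8 = 1; torsion from ∂_1 factors > 1: none. So H_0 = Z.
H_1: b_1 = 27 − 8 − 18 = 1; torsion from ∂_2 factors > 1: [2]. So H_1 = Z ⊕ Z_2.
H_2: b_2 = 18 − 18 − 0 = 0; torsion from ∂_3 factors > 1: none. So H_2 = 0.

H_0 = Z,  H_1 = Z ⊕ Z_2,  H_2 = 0.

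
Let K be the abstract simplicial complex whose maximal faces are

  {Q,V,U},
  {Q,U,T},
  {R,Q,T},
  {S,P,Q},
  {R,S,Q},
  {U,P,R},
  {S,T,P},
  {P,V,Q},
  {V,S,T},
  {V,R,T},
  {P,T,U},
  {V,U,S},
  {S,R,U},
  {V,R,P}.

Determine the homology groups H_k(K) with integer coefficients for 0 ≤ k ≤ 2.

Order the vertices as P < Q < R < S < T < U < V. Listing each simplex with vertices in this order, K has dimension 2 with simplices:

  0-simplices (7): P, Q, R, S, T, U, V
  1-simplices (21): PQ, PR, PS, PT, PU, PV, QR, QS, QT, QU, QV, RS, RT, RU, RV, ST, SU, SV, TU, TV, UV
  2-simplices (14): PQS, PQV, PRU, PRV, PST, PTU, QRS, QRT, QTU, QUV, RSU, RTV, STV, SUV

so the chain groups are C_0 ≅ Z^7, C_1 ≅ Z^21, C_2 ≅ Z^14.

The boundary map ∂_1: C_1 → C_0 sends each edge [p,q] (with p < q) to q − p. For instance
  ∂RU = U − R.
The resulting 7×21 matrix has rank 6, and its Smith normal form has invariant factors (1,1,1,1,1,1).

The boundary map ∂_2: C_2 → C_1 acts by ∂[p,q,r] = [q,r] − [p,r] + [p,q]. For instance
  ∂PTU = TU − PU + PT,
  ∂RTV = TV − RV + RT.
The resulting 21×14 matrix has rank 13, and its Smith normal form has invariant factors (1,1,1,1,1,1,1,1,1,1,1,1,1).

Now H_k = ker ∂_k / im ∂_{k+1}, so:

  H_0: rank C_0 − rank ∂_1 = 7 − 6 = 1, and the invariant factors of ∂_1 are all 1, so H_0 = Z.
  H_1: rank ker ∂_1 − rank ∂_2 = (21 − 6) − 13 = 2, and the invariant factors of ∂_2 are all 1, so H_1 = Z^2.
  H_2: rank ker ∂_2 − rank ∂_3 = (14 − 13) − 0 = 1, and there is no ∂_3, so H_2 = Z.

As a check, the Euler characteristic is 7 − 21 + 14 = 0, which agrees with 1 − 2 + 1 = 0.
(K is a triangulation of the torus T^2.)

H_0 = Z,  H_1 = Z^2,  H_2 = Z.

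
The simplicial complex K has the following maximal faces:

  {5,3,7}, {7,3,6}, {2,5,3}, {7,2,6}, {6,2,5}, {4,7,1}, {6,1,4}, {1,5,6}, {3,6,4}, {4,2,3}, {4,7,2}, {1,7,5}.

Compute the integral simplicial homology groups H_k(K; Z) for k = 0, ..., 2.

Order the vertices as 1 < 2 < 3 < 4 < 5 < 6 < 7. Listing each simplex with vertices in this order, K has dimension 2 with simplices:

  0-simplices (7): [1], [2], [3], [4], [5], [6], [7]
  1-simplices (18): [1,4], [1,5], [1,6], [1,7], [2,3], [2,4], [2,5], [2,6], [2,7], [3,4], [3,5], [3,6], [3,7], [4,6], [4,7], [5,6], [5,7], [6,7]
  2-simplices (12): [1,4,6], [1,4,7], [1,5,6], [1,5,7], [2,3,4], [2,3,5], [2,4,7], [2,5,6], [2,6,7], [3,4,6], [3,5,7], [3,6,7]

giving chain groups C_0 ≅ Z^7, C_1 ≅ Z^18, C_2 ≅ Z^12.

∂_1: C_1 → C_0 is given by ∂[p,q] = [q] − [p].
The resulting 7×18 matrix has rank 6, and its Smith normal form has invariant factors (1,1,1,1,1,1).

Boundary ∂_2: C_2 → C_1 sends each 2-simplex [p,q,r] to [q,r] − [p,r] + [p,q]. For instance
  ∂[2,4,7] = [4,7] − [2,7] + [2,4],
  ∂[1,4,6] = [4,6] − [1,6] + [1,4].
The 18×12 boundary matrix has rank 12 and Smith normal form diag(1,1,1,1,1,1,1,1,1,1,1,2).

From H_k ≅ ker(∂_k) / im(∂_{k+1}) we obtain:

  H_0: rank C_0 − rank ∂_1 = 7 − 6 = 1, and the invariant factors of ∂_1 are all 1, so H_0 ≅ Z.
  H_1: rank ker ∂_1 − rank ∂_2 = (18 − 6) − 12 = 0, and ∂_2 has invariant factor 2 > 1, so H_1 ≅ Z/2.
  H_2: rank ker ∂_2 − rank ∂_3 = (12 − 12) − 0 = 0, and there is no ∂_3, so H_2 ≅ 0.

(K is a triangulation of the real projective plane RP^2.)

H_0 = Z,  H_1 = Z/2,  H_2 = 0.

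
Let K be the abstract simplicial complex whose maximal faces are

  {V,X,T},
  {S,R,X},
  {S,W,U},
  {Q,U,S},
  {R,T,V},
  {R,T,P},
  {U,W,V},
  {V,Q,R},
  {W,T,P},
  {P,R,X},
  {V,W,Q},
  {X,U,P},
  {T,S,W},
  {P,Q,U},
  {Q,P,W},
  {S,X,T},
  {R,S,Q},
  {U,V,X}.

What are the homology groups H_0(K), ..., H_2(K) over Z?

H_0 ≅ Z,  H_1 ≅ Z ⊕ Z/2,  H_2 = 0.

K has 9 vertices, 27 edges, 18 triangles.
rank ∂_0 = 0, rank ∂_1 = 8 ⇒ b_0 = 9 − 0 − 8 = 1; all invariant factors of ∂_1 are 1 so no torsion. So H_0 ≅ Z.
rank ∂_1 = 8, rank ∂_2 = 18 ⇒ b_1 = 27 − 8 − 18 = 1; ∂_2 has invariant factor(s) [2] giving torsion. So H_1 ≅ Z ⊕ Z/2.
rank ∂_2 = 18, rank ∂_3 = 0 ⇒ b_2 = 18 − 18 − 0 = 0. So H_2 ≅ 0.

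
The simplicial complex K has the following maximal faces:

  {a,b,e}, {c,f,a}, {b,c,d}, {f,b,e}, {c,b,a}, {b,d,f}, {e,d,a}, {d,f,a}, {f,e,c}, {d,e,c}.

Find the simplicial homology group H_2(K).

K has 6 vertices, 15 edges, 10 triangles.
rank ∂_2 = 10, rank ∂_3 = 0 ⇒ b_2 = 10 − 10 − 0 = 0. So H_2 = 0.

H_2 ≅ 0.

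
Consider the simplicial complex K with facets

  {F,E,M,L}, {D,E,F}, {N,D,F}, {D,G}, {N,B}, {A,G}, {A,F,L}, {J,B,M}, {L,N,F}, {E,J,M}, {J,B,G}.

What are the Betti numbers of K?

We work with the vertex ordering A < B < D < E < F < G < J < L < M < N. The simplices of K, each written with vertices in increasing order, are:

  0-simplices (10): A, B, D, E, F, G, J, L, M, N
  1-simplices (22): AF, AG, AL, BG, BJ, BM, BN, DE, DF, DG, DN, EF, EJ, EL, EM, FL, FM, FN, GJ, JM, LM, LN
  2-simplices (11): AFL, BGJ, BJM, DEF, DFN, EFL, EFM, EJM, ELM, FLM, FLN
  3-simplices (1): EFLM

giving chain groups C_0 ≅ Z^10, C_1 ≅ Z^22, C_2 ≅ Z^11, C_3 ≅ Z^1.

∂_1: C_1 → C_0 sends each edge [p,q] (with p < q) to q − p. For instance
  ∂EM = M − E.
As a 10×22 matrix over Z this has rank 9, with invariant factors (1,1,1,1,1,1,1,1,1).

∂_2: C_2 → C_1 acts by ∂[p,q,r] = [q,r] − [p,r] + [p,q]. For instance
  ∂ELM = LM − EM + EL,
  ∂DFN = FN − DN + DF.
The 22×11 boundary matrix has rank 10 and Smith normal form diag(1,1,1,1,1,1,1,1,1,1).

The boundary map ∂_3: C_3 → C_2 sends each 3-simplex σ to the alternating sum Σ_i (−1)^i (σ with its i-th vertex removed). For instance
  ∂EFLM = FLM − ELM + EFM − EFL.
This gives a 11×1 integer matrix of rank 1; reducing to Smith normal form yields diagonal entries (1).

Now H_k = ker ∂_k / im ∂_{k+1}, so:

  H_0: rank C_0 − rank ∂_1 = 10 − 9 = 1, and the invariant factors of ∂_1 are all 1, so H_0 = Z.
  H_1: rank ker ∂_1 − rank ∂_2 = (22 − 9) − 10 = 3, and the invariant factors of ∂_2 are all 1, so H_1 = Z^3.
  H_2: rank ker ∂_2 − rank ∂_3 = (11 − 10) − 1 = 0, and the invariant factors of ∂_3 are all 1, so H_2 = 0.
  H_3: rank ker ∂_3 − rank ∂_4 = (1 − 1) − 0 = 0, and there is no ∂_4, so H_3 = 0.

Hence the Betti numbers are b_0 = 1, b_1 = 3, b_2 = 0, b_3 = 0.

b_0 = 1, b_1 = 3, b_2 = 0, b_3 = 0.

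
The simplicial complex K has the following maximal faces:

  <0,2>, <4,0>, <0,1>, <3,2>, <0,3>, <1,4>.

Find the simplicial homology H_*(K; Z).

H_0 ≅ Z,  H_1 ≅ Z^2.

K has 5 vertices, 6 edges.
rank ∂_0 = 0, rank ∂_1 = 4 ⇒ b_0 = 5 − 0 − 4 = 1; all invariant factors of ∂_1 are 1 so no torsion. So H_0 ≅ Z.
rank ∂_1 = 4, rank ∂_2 = 0 ⇒ b_1 = 6 − 4 − 0 = 2. So H_1 ≅ Z^2.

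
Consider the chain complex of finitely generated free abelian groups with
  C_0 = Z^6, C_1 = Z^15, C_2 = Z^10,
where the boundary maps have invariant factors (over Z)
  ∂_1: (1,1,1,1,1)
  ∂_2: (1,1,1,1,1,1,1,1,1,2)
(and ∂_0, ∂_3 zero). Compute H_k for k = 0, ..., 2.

H_0: b_0 = 6 − 0 − 5 = 1; torsion from ∂_1 factors > 1: none. So H_0 = Z.
H_1: b_1 = 15 − 5 − 10 = 0; torsion from ∂_2 factors > 1: [2]. So H_1 = Z/2.
H_2: b_2 = 10 − 10 − 0 = 0; torsion from ∂_3 factors > 1: none. So H_2 = 0.

H_0 = Z,  H_1 = Z/2,  H_2 = 0.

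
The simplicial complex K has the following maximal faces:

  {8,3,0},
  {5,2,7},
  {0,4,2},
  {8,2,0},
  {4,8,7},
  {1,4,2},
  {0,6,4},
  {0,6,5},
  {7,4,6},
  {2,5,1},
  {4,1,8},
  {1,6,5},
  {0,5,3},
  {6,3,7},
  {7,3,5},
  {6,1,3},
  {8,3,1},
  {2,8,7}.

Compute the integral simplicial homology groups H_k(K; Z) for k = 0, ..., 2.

Take the total order 0 < 1 < 2 < 3 < 4 < 5 < 6 < 7 < 8 on the vertex set. Then K (dimension 2) consists of the simplices:

  0-simplices (9): [0], [1], [2], [3], [4], [5], [6], [7], [8]
  1-simplices (27): (27 of them)
  2-simplices (18): [0,2,4], [0,2,8], [0,3,5], [0,3,8], [0,4,6], [0,5,6], [1,2,4], [1,2,5], [1,3,6], [1,3,8], [1,4,8], [1,5,6], [2,5,7], [2,7,8], [3,5,7], [3,6,7], [4,6,7], [4,7,8]

so the chain groups are C_0 ≅ Z^9, C_1 ≅ Z^27, C_2 ≅ Z^18.

Boundary ∂_1: C_1 → C_0 maps an edge to its endpoints' difference, ∂[p,q] = q − p.
As a 9×27 matrix over Z this has rank 8, with invariant factors (1,1,1,1,1,1,1,1).

The boundary map ∂_2: C_2 → C_1 sends each 2-simplex [p,q,r] to [q,r] − [p,r] + [p,q]. For instance
  ∂[0,2,4] = [2,4] − [0,4] + [0,2],
  ∂[1,5,6] = [5,6] − [1,6] + [1,5].
As a 27×18 matrix over Z this has rank 18, with invariant factors (1,1,1,1,1,1,1,1,1,1,1,1,1,1,1,1,1,2).

Now H_k = ker ∂_k / im ∂_{k+1}, so:

  H_0: rank C_0 − rank ∂_1 = 9 − 8 = 1, and the invariant factors of ∂_1 are all 1, so H_0 ≅ Z.
  H_1: rank ker ∂_1 − rank ∂_2 = (27 − 8) − 18 = 1, and ∂_2 has invariant factor 2 > 1, so H_1 ≅ Z ⊕ Z/2.
  H_2: rank ker ∂_2 − rank ∂_3 = (18 − 18) − 0 = 0, and there is no ∂_3, so H_2 ≅ 0.

As a check, the Euler characteristic is 9 − 27 + 18 = 0, which agrees with 1 − 1 + 0 = 0.

H_0 = Z,  H_1 = Z ⊕ Z/2,  H_2 = 0.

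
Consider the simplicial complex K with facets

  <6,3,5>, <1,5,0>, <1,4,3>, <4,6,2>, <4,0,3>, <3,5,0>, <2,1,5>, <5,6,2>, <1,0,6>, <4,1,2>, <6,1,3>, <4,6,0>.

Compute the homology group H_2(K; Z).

H_2 = 0.

Fix the vertex order 0 < 1 < 2 < 3 < 4 < 5 < 6 and write every simplex with vertices in increasing order. Then dim K = 2 and the simplices of K are:

  0-simplices (7): [0], [1], [2], [3], [4], [5], [6]
  1-simplices (18): [0,1], [0,3], [0,4], [0,5], [0,6], [1,2], [1,3], [1,4], [1,5], [1,6], [2,4], [2,5], [2,6], [3,4], [3,5], [3,6], [4,6], [5,6]
  2-simplices (12): [0,1,5], [0,1,6], [0,3,4], [0,3,5], [0,4,6], [1,2,4], [1,2,5], [1,3,4], [1,3,6], [2,4,6], [2,5,6], [3,5,6]

so the chain groups are C_0 ≅ Z^7, C_1 ≅ Z^18, C_2 ≅ Z^12.

Boundary ∂_1: C_1 → C_0 maps an edge to its endpoints' difference, ∂[p,q] = q − p. For instance
  ∂[0,4] = [4] − [0].
As a 7×18 matrix over Z this has rank 6, with invariant factors (1,1,1,1,1,1).

The boundary map ∂_2: C_2 → C_1 maps a triangle to the signed sum of its edges. For instance
  ∂[0,4,6] = [4,6] − [0,6] + [0,4],
  ∂[2,5,6] = [5,6] − [2,6] + [2,5].
This gives a 18×12 integer matrix of rank 12; reducing to Smith normal form yields diagonal entries (1,1,1,1,1,1,1,1,1,1,1,2).

Reading off H_k = ker ∂_k / im ∂_{k+1}:

  H_2: rank ker ∂_2 − rank ∂_3 = (12 − 12) − 0 = 0, and there is no ∂_3, so H_2 = 0.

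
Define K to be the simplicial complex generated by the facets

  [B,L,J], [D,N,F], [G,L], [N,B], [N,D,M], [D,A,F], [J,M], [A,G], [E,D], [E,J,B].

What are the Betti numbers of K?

b_0 = 1, b_1 = 3, b_2 = 0.

Order the vertices as A < B < D < E < F < G < J < L < M < N. Listing each simplex with vertices in this order, K has dimension 2 with simplices:

  0-simplices (10): A, B, D, E, F, G, J, L, M, N
  1-simplices (17): AD, AF, AG, BE, BJ, BL, BN, DE, DF, DM, DN, EJ, FN, GL, JL, JM, MN
  2-simplices (5): ADF, BEJ, BJL, DFN, DMN

so the chain groups are C_0 ≅ Z^10, C_1 ≅ Z^17, C_2 ≅ Z^5.

The boundary map ∂_1: C_1 → C_0 is given by ∂[p,q] = [q] − [p]. For instance
  ∂AD = D − A.
This gives a 10×17 integer matrix of rank 9; reducing to Smith normal form yields diagonal entries (1,1,1,1,1,1,1,1,1).

∂_2: C_2 → C_1 sends each 2-simplex [p,q,r] to [q,r] − [p,r] + [p,q]. For instance
  ∂DFN = FN − DN + DF,
  ∂BEJ = EJ − BJ + BE.
As a 17×5 matrix over Z this has rank 5, with invariant factors (1,1,1,1,1).

From H_k ≅ ker(∂_k) / im(∂_{k+1}) we obtain:

  H_0: rank C_0 − rank ∂_1 = 10 − 9 = 1, and the invariant factors of ∂_1 are all 1, so H_0 ≅ Z.
  H_1: rank ker ∂_1 − rank ∂_2 = (17 − 9) − 5 = 3, and the invariant factors of ∂_2 are all 1, so H_1 ≅ Z^3.
  H_2: rank ker ∂_2 − rank ∂_3 = (5 − 5) − 0 = 0, and there is no ∂_3, so H_2 ≅ 0.

As a check, the Euler characteristic is 10 − 17 + 5 = -2, which agrees with 1 − 3 + 0 = -2.

Hence the Betti numbers are b_0 = 1, b_1 = 3, b_2 = 0.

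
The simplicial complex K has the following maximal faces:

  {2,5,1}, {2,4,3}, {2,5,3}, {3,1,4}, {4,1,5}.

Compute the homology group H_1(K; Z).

Fix the vertex order 1 < 2 < 3 < 4 < 5 and write every simplex with vertices in increasing order. Then dim K = 2 and the simplices of K are:

  0-simplices (5): [1], [2], [3], [4], [5]
  1-simplices (10): [1,2], [1,3], [1,4], [1,5], [2,3], [2,4], [2,5], [3,4], [3,5], [4,5]
  2-simplices (5): [1,2,5], [1,3,4], [1,4,5], [2,3,4], [2,3,5]

Hence C_0 ≅ Z^5, C_1 ≅ Z^10, C_2 ≅ Z^5.

∂_1: C_1 → C_0 maps an edge to its endpoints' difference, ∂[p,q] = q − p.
This gives a 5×10 integer matrix of rank 4; reducing to Smith normal form yields diagonal entries (1,1,1,1).

Boundary ∂_2: C_2 → C_1 sends each 2-simplex [p,q,r] to [q,r] − [p,r] + [p,q]. For instance
  ∂[1,4,5] = [4,5] − [1,5] + [1,4],
  ∂[2,3,4] = [3,4] − [2,4] + [2,3].
The resulting 10×5 matrix has rank 5, and its Smith normal form has invariant factors (1,1,1,1,1).

Now H_k = ker ∂_k / im ∂_{k+1}, so:

  H_1: rank ker ∂_1 − rank ∂_2 = (10 − 4) − 5 = 1, and the invariant factors of ∂_2 are all 1, so H_1 ≅ Z.

H_1 ≅ Z.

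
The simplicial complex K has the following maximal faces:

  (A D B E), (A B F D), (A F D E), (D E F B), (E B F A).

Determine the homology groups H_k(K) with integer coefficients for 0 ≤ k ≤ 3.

H_0 = Z,  H_1 = 0,  H_2 = 0,  H_3 = Z.

We work with the vertex ordering A < B < D < E < F. The simplices of K, each written with vertices in increasing order, are:

  0-simplices (5): A, B, D, E, F
  1-simplices (10): AB, AD, AE, AF, BD, BE, BF, DE, DF, EF
  2-simplices (10): ABD, ABE, ABF, ADE, ADF, AEF, BDE, BDF, BEF, DEF
  3-simplices (5): ABDE, ABDF, ABEF, ADEF, BDEF

Hence C_0 ≅ Z^5, C_1 ≅ Z^10, C_2 ≅ Z^10, C_3 ≅ Z^5.

∂_1: C_1 → C_0 sends each edge [p,q] (with p < q) to q − p. For instance
  ∂BF = F − B.
The 5×10 boundary matrix has rank 4 and Smith normal form diag(1,1,1,1).

∂_2: C_2 → C_1 maps a triangle to the signed sum of its edges. For instance
  ∂ABD = BD − AD + AB,
  ∂DEF = EF − DF + DE.
The 10×10 boundary matrix has rank 6 and Smith normal form diag(1,1,1,1,1,1).

The boundary map ∂_3: C_3 → C_2 sends each 3-simplex σ to the alternating sum Σ_i (−1)^i (σ with its i-th vertex removed). For instance
  ∂BDEF = DEF − BEF + BDF − BDE,
  ∂ADEF = DEF − AEF + ADF − ADE.
As a 10×5 matrix over Z this has rank 4, with invariant factors (1,1,1,1).

From H_k ≅ ker(∂_k) / im(∂_{k+1}) we obtain:

  H_0: rank C_0 − rank ∂_1 = 5 − 4 = 1, and the invariant factors of ∂_1 are all 1, so H_0 ≅ Z.
  H_1: rank ker ∂_1 − rank ∂_2 = (10 − 4) − 6 = 0, and the invariant factors of ∂_2 are all 1, so H_1 ≅ 0.
  H_2: rank ker ∂_2 − rank ∂_3 = (10 − 6) − 4 = 0, and the invariant factors of ∂_3 are all 1, so H_2 ≅ 0.
  H_3: rank ker ∂_3 − rank ∂_4 = (5 − 4) − 0 = 1, and there is no ∂_4, so H_3 ≅ Z.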